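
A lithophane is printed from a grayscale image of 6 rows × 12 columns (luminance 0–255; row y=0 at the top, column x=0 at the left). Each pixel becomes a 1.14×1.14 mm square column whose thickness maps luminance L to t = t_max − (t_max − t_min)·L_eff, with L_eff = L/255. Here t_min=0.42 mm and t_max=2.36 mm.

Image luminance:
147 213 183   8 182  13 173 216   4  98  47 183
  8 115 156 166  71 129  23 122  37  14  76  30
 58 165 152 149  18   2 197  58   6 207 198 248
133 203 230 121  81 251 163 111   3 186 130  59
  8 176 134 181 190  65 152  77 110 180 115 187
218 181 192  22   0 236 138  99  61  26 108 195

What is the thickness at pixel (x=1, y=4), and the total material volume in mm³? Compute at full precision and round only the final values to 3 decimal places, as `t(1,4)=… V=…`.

span = t_max - t_min = 2.36 - 0.42 = 1.940
L(1,4) = 176, L_eff = 176/255 = 0.690196
t(1,4) = 2.36 - 1.940·0.690196 = 1.021
Σt over all 6·12 pixels = 666431/6375 ≈ 104.5381961
V = pitch²·Σt = 1.14²·666431/6375 = 135.858

t(1,4)=1.021 V=135.858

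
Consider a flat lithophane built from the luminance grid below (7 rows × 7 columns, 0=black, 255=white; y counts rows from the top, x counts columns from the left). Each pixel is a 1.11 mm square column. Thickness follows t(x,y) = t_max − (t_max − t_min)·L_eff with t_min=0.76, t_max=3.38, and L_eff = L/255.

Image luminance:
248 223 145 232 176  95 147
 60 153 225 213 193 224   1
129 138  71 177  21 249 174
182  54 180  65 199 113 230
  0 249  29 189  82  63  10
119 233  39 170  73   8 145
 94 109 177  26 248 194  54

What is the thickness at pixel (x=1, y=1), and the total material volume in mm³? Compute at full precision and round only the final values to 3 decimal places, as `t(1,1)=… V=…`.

t(1,1)=1.808 V=120.155

span = t_max - t_min = 3.38 - 0.76 = 2.620
L(1,1) = 153, L_eff = 153/255 = 0.600000
t(1,1) = 3.38 - 2.620·0.600000 = 1.808
Σt over all 7·7 pixels = 1243387/12750 ≈ 97.5205490
V = pitch²·Σt = 1.11²·1243387/12750 = 120.155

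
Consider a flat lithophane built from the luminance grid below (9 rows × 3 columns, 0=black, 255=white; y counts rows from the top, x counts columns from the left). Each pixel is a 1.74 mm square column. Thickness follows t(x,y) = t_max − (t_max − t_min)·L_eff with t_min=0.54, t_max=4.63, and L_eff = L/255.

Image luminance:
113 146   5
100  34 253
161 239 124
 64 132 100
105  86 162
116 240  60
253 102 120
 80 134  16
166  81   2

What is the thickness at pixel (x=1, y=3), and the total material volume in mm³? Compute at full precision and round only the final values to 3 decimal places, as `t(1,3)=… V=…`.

t(1,3)=2.513 V=223.379

span = t_max - t_min = 4.63 - 0.54 = 4.090
L(1,3) = 132, L_eff = 132/255 = 0.517647
t(1,3) = 4.63 - 4.090·0.517647 = 2.513
Σt over all 9·3 pixels = 1881409/25500 ≈ 73.7807451
V = pitch²·Σt = 1.74²·1881409/25500 = 223.379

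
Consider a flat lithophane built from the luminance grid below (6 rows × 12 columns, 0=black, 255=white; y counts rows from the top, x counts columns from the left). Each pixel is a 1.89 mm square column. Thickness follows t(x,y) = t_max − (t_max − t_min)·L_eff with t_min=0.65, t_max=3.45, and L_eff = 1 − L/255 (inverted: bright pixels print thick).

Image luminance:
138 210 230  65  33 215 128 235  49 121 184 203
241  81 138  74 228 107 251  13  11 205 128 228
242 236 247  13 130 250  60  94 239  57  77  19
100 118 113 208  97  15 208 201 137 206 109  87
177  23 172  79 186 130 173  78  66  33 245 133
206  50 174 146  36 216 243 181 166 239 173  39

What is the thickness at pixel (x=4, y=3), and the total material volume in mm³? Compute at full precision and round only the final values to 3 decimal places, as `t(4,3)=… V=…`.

t(4,3)=1.715 V=565.014

span = t_max - t_min = 3.45 - 0.65 = 2.800
L(4,3) = 97, L_eff = 1 - 97/255 = 0.619608 (inverted)
t(4,3) = 3.45 - 2.800·0.619608 = 1.715
Σt over all 6·12 pixels = 67224/425 ≈ 158.1741176
V = pitch²·Σt = 1.89²·67224/425 = 565.014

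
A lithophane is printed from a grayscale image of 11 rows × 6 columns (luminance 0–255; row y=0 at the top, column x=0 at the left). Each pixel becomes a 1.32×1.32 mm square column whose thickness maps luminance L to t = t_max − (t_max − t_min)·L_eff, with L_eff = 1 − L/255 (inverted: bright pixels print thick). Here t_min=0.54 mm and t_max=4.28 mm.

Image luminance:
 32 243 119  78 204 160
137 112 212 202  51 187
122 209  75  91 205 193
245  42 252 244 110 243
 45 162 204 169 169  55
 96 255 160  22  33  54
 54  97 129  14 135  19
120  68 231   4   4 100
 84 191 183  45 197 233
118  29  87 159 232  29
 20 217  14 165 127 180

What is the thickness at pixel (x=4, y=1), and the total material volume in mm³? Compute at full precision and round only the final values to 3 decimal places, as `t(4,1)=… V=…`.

span = t_max - t_min = 4.28 - 0.54 = 3.740
L(4,1) = 51, L_eff = 1 - 51/255 = 0.800000 (inverted)
t(4,1) = 4.28 - 3.740·0.800000 = 1.288
Σt over all 11·6 pixels = 119977/750 ≈ 159.9693333
V = pitch²·Σt = 1.32²·119977/750 = 278.731

t(4,1)=1.288 V=278.731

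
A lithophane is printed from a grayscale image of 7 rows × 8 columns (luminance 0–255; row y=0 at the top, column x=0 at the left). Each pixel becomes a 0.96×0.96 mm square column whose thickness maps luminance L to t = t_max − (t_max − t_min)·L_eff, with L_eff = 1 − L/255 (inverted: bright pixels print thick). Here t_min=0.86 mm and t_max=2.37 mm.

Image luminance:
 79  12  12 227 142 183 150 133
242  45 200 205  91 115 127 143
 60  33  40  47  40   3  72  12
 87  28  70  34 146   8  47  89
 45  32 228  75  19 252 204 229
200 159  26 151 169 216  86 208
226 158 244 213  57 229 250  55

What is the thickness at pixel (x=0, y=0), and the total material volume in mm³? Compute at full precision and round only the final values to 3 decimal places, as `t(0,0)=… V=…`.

t(0,0)=1.328 V=80.692

span = t_max - t_min = 2.37 - 0.86 = 1.510
L(0,0) = 79, L_eff = 1 - 79/255 = 0.690196 (inverted)
t(0,0) = 2.37 - 1.510·0.690196 = 1.328
Σt over all 7·8 pixels = 2232683/25500 ≈ 87.5561961
V = pitch²·Σt = 0.96²·2232683/25500 = 80.692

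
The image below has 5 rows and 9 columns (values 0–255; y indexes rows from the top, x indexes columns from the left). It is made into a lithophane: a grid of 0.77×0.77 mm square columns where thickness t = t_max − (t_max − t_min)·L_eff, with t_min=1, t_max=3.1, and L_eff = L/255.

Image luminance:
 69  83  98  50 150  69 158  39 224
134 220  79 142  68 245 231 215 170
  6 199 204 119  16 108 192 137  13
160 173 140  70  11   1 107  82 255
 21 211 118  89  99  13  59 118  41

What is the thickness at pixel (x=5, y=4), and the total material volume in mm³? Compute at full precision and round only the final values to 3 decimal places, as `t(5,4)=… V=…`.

span = t_max - t_min = 3.1 - 1 = 2.100
L(5,4) = 13, L_eff = 13/255 = 0.050980
t(5,4) = 3.1 - 2.100·0.050980 = 2.993
Σt over all 5·9 pixels = 82133/850 ≈ 96.6270588
V = pitch²·Σt = 0.77²·82133/850 = 57.290

t(5,4)=2.993 V=57.290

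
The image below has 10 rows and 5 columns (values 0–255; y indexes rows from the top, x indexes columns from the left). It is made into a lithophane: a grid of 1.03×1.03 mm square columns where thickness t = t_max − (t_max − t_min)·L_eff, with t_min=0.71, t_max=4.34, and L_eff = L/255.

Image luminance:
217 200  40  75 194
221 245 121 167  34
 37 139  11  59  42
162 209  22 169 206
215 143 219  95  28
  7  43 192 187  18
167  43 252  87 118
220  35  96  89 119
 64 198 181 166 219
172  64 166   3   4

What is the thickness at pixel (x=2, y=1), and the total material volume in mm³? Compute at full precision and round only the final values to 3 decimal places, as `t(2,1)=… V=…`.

span = t_max - t_min = 4.34 - 0.71 = 3.630
L(2,1) = 121, L_eff = 121/255 = 0.474510
t(2,1) = 4.34 - 3.630·0.474510 = 2.618
Σt over all 10·5 pixels = 54836/425 ≈ 129.0258824
V = pitch²·Σt = 1.03²·54836/425 = 136.884

t(2,1)=2.618 V=136.884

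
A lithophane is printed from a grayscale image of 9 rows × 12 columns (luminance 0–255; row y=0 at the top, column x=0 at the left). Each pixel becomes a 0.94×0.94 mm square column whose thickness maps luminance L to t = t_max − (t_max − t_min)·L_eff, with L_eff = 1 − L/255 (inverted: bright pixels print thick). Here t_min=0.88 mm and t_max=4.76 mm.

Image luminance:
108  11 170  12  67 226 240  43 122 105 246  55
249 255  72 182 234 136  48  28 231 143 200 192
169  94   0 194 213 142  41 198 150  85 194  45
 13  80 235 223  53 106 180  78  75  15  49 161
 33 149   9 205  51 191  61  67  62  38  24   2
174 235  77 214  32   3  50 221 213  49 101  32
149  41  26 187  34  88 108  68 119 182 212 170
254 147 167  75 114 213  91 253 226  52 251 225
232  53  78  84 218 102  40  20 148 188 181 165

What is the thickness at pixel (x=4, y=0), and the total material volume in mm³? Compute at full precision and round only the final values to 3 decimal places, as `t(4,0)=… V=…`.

span = t_max - t_min = 4.76 - 0.88 = 3.880
L(4,0) = 67, L_eff = 1 - 67/255 = 0.737255 (inverted)
t(4,0) = 4.76 - 3.880·0.737255 = 1.899
Σt over all 9·12 pixels = 635938/2125 ≈ 299.2649412
V = pitch²·Σt = 0.94²·635938/2125 = 264.431

t(4,0)=1.899 V=264.431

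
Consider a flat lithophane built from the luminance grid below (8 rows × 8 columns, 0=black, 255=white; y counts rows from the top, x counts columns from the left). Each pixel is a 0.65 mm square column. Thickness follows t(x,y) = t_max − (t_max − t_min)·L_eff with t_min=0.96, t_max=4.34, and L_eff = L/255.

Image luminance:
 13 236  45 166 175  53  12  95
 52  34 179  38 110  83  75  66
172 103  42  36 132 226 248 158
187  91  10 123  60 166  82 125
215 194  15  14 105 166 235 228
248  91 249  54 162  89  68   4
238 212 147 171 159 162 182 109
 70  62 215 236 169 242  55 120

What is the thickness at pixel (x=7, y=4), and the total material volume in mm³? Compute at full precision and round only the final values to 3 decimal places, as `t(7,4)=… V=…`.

t(7,4)=1.318 V=72.110

span = t_max - t_min = 4.34 - 0.96 = 3.380
L(7,4) = 228, L_eff = 228/255 = 0.894118
t(7,4) = 4.34 - 3.380·0.894118 = 1.318
Σt over all 8·8 pixels = 725363/4250 ≈ 170.6736471
V = pitch²·Σt = 0.65²·725363/4250 = 72.110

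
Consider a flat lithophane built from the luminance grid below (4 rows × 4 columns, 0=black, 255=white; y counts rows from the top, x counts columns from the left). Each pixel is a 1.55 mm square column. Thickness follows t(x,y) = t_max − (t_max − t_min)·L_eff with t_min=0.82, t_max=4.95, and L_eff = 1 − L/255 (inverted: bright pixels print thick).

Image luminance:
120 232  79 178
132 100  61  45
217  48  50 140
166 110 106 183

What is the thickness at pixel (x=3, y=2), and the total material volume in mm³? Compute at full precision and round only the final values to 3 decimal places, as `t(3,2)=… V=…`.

t(3,2)=3.087 V=108.059

span = t_max - t_min = 4.95 - 0.82 = 4.130
L(3,2) = 140, L_eff = 1 - 140/255 = 0.450980 (inverted)
t(3,2) = 4.95 - 4.130·0.450980 = 3.087
Σt over all 4·4 pixels = 1146931/25500 ≈ 44.9776863
V = pitch²·Σt = 1.55²·1146931/25500 = 108.059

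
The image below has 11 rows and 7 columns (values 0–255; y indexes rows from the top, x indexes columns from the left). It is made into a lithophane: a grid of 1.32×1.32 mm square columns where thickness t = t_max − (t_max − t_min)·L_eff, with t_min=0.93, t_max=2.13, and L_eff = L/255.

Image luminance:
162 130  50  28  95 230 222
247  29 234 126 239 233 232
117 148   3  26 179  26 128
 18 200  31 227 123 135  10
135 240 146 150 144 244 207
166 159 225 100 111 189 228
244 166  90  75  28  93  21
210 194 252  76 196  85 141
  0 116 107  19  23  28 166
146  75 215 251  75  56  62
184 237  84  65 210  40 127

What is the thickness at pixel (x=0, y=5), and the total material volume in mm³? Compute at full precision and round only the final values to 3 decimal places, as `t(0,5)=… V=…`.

t(0,5)=1.349 V=201.898

span = t_max - t_min = 2.13 - 0.93 = 1.200
L(0,5) = 166, L_eff = 166/255 = 0.650980
t(0,5) = 2.13 - 1.200·0.650980 = 1.349
Σt over all 11·7 pixels = 39397/340 ≈ 115.8735294
V = pitch²·Σt = 1.32²·39397/340 = 201.898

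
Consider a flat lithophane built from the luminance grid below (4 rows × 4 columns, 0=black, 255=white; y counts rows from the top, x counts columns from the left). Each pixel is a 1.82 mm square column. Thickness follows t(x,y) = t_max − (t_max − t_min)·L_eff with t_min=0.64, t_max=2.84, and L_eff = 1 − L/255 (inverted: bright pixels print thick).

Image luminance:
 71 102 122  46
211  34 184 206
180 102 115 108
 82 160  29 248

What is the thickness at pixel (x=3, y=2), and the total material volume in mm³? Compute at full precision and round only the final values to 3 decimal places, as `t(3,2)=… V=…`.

t(3,2)=1.572 V=91.074

span = t_max - t_min = 2.84 - 0.64 = 2.200
L(3,2) = 108, L_eff = 1 - 108/255 = 0.576471 (inverted)
t(3,2) = 2.84 - 2.200·0.576471 = 1.572
Σt over all 4·4 pixels = 35056/1275 ≈ 27.4949020
V = pitch²·Σt = 1.82²·35056/1275 = 91.074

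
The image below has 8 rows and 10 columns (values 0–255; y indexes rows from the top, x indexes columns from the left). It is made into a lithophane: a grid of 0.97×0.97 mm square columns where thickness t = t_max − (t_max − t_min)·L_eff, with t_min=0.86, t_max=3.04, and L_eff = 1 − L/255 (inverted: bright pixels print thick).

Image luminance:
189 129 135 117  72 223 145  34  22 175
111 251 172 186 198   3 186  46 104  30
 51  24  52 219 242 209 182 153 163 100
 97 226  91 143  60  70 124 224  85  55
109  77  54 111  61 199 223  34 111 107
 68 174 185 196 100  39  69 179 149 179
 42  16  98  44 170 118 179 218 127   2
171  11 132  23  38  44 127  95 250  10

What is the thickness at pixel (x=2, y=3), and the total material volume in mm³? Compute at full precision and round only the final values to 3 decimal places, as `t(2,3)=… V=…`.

t(2,3)=1.638 V=140.643

span = t_max - t_min = 3.04 - 0.86 = 2.180
L(2,3) = 91, L_eff = 1 - 91/255 = 0.643137 (inverted)
t(2,3) = 3.04 - 2.180·0.643137 = 1.638
Σt over all 8·10 pixels = 1905833/12750 ≈ 149.4770980
V = pitch²·Σt = 0.97²·1905833/12750 = 140.643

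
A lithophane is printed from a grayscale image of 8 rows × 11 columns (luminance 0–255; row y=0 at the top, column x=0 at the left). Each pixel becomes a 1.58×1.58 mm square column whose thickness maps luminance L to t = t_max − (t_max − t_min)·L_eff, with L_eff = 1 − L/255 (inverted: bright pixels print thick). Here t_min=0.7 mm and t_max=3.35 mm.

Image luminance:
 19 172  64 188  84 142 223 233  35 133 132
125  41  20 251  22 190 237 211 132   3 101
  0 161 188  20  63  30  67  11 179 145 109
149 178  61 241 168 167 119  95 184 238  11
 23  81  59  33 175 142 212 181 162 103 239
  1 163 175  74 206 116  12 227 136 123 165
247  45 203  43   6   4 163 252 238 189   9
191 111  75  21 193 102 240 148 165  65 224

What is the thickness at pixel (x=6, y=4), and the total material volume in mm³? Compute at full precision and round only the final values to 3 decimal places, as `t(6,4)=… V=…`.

span = t_max - t_min = 3.35 - 0.7 = 2.650
L(6,4) = 212, L_eff = 1 - 212/255 = 0.168627 (inverted)
t(6,4) = 3.35 - 2.650·0.168627 = 2.903
Σt over all 8·11 pixels = 13259/75 ≈ 176.7866667
V = pitch²·Σt = 1.58²·13259/75 = 441.330

t(6,4)=2.903 V=441.330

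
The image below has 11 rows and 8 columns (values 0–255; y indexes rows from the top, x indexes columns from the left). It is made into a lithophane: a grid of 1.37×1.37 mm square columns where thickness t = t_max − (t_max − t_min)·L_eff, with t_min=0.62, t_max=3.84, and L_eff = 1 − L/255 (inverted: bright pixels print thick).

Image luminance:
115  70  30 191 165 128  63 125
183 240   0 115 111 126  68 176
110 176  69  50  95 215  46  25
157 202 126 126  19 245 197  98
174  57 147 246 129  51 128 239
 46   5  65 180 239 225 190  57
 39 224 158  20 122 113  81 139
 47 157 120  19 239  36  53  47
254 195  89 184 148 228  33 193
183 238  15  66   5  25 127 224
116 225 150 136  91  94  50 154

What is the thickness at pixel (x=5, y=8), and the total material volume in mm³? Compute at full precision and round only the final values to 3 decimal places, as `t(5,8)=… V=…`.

t(5,8)=3.499 V=360.194

span = t_max - t_min = 3.84 - 0.62 = 3.220
L(5,8) = 228, L_eff = 1 - 228/255 = 0.105882 (inverted)
t(5,8) = 3.84 - 3.220·0.105882 = 3.499
Σt over all 11·8 pixels = 2446837/12750 ≈ 191.9087843
V = pitch²·Σt = 1.37²·2446837/12750 = 360.194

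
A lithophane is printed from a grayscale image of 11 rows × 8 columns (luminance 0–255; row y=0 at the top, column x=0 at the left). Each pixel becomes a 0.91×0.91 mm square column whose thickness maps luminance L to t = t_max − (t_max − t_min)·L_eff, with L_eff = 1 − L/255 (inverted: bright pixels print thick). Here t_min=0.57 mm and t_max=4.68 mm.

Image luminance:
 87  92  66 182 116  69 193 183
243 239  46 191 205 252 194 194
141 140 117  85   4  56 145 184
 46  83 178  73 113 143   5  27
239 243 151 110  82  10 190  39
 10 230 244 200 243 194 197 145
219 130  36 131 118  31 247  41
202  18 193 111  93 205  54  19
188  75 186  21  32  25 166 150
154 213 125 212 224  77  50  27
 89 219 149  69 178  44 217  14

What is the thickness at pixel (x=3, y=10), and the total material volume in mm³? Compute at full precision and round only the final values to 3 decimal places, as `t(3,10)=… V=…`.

t(3,10)=1.682 V=193.307

span = t_max - t_min = 4.68 - 0.57 = 4.110
L(3,10) = 69, L_eff = 1 - 69/255 = 0.729412 (inverted)
t(3,10) = 4.68 - 4.110·0.729412 = 1.682
Σt over all 11·8 pixels = 1984187/8500 ≈ 233.4337647
V = pitch²·Σt = 0.91²·1984187/8500 = 193.307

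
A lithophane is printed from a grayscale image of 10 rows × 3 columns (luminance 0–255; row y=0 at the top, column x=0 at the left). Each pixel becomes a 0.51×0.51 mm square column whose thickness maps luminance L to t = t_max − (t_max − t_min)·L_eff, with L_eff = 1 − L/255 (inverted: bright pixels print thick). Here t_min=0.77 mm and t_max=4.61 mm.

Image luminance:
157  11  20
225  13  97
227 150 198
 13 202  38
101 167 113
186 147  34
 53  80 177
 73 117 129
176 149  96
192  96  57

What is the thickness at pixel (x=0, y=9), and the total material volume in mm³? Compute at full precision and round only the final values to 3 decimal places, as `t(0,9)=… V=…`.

span = t_max - t_min = 4.61 - 0.77 = 3.840
L(0,9) = 192, L_eff = 1 - 192/255 = 0.247059 (inverted)
t(0,9) = 4.61 - 3.840·0.247059 = 3.661
Σt over all 10·3 pixels = 321791/4250 ≈ 75.7155294
V = pitch²·Σt = 0.51²·321791/4250 = 19.694

t(0,9)=3.661 V=19.694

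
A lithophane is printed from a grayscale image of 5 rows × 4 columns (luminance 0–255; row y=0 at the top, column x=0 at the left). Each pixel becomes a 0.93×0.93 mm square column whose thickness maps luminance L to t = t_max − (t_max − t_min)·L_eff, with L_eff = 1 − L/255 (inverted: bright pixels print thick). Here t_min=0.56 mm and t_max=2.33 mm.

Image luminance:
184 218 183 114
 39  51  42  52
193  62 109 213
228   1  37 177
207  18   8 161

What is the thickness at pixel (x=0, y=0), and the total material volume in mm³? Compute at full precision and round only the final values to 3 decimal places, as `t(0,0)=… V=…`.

span = t_max - t_min = 2.33 - 0.56 = 1.770
L(0,0) = 184, L_eff = 1 - 184/255 = 0.278431 (inverted)
t(0,0) = 2.33 - 1.770·0.278431 = 1.837
Σt over all 5·4 pixels = 230723/8500 ≈ 27.1438824
V = pitch²·Σt = 0.93²·230723/8500 = 23.477

t(0,0)=1.837 V=23.477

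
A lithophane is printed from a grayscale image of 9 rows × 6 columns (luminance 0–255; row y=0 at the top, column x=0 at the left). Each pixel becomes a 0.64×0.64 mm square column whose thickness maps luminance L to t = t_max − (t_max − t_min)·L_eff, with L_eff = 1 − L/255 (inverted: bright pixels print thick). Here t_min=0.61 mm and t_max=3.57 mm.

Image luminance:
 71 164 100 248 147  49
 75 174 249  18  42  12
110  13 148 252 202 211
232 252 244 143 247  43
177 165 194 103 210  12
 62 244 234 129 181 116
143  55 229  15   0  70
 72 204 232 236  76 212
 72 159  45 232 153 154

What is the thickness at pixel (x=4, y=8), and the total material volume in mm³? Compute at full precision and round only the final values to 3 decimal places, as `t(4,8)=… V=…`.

t(4,8)=2.386 V=49.779

span = t_max - t_min = 3.57 - 0.61 = 2.960
L(4,8) = 153, L_eff = 1 - 153/255 = 0.400000 (inverted)
t(4,8) = 3.57 - 2.960·0.400000 = 2.386
Σt over all 9·6 pixels = 516507/4250 ≈ 121.5310588
V = pitch²·Σt = 0.64²·516507/4250 = 49.779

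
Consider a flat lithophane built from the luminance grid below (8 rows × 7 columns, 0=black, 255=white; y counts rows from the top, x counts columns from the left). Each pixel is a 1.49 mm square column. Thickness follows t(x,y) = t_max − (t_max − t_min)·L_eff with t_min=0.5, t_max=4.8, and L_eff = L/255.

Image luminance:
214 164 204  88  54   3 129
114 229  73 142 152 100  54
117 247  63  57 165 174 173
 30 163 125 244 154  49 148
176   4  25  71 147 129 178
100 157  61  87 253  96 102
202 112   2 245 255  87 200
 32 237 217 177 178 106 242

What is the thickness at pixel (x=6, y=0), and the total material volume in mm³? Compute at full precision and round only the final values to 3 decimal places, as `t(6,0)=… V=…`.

span = t_max - t_min = 4.8 - 0.5 = 4.300
L(6,0) = 129, L_eff = 129/255 = 0.505882
t(6,0) = 4.8 - 4.300·0.505882 = 2.625
Σt over all 8·7 pixels = 362639/2550 ≈ 142.2113725
V = pitch²·Σt = 1.49²·362639/2550 = 315.723

t(6,0)=2.625 V=315.723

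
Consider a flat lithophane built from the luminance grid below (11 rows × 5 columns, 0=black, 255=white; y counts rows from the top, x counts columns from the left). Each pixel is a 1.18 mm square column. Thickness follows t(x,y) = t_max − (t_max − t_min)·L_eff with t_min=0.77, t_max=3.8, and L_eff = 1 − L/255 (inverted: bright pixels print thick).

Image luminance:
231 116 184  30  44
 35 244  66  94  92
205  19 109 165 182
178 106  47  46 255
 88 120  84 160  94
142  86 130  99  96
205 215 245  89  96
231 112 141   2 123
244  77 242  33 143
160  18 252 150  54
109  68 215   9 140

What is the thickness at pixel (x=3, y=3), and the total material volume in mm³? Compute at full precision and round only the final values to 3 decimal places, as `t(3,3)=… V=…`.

t(3,3)=1.317 V=173.459

span = t_max - t_min = 3.8 - 0.77 = 3.030
L(3,3) = 46, L_eff = 1 - 46/255 = 0.819608 (inverted)
t(3,3) = 3.8 - 3.030·0.819608 = 1.317
Σt over all 11·5 pixels = 211779/1700 ≈ 124.5758824
V = pitch²·Σt = 1.18²·211779/1700 = 173.459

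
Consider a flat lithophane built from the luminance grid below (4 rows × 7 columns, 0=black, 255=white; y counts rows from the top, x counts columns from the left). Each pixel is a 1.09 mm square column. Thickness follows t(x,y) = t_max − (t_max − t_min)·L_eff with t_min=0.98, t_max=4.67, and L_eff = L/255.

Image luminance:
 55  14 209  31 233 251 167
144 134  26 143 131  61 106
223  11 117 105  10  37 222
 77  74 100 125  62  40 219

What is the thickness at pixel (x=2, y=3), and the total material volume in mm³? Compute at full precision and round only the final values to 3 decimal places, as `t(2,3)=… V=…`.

span = t_max - t_min = 4.67 - 0.98 = 3.690
L(2,3) = 100, L_eff = 100/255 = 0.392157
t(2,3) = 4.67 - 3.690·0.392157 = 3.223
Σt over all 4·7 pixels = 726839/8500 ≈ 85.5104706
V = pitch²·Σt = 1.09²·726839/8500 = 101.595

t(2,3)=3.223 V=101.595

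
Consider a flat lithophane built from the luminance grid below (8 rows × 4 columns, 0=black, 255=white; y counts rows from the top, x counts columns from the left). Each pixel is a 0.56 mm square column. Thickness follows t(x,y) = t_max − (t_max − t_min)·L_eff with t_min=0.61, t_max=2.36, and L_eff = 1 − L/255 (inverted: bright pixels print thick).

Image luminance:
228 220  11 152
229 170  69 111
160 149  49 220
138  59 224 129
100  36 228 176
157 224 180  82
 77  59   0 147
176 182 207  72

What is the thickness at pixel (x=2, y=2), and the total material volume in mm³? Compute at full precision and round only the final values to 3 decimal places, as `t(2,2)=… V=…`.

t(2,2)=0.946 V=15.636

span = t_max - t_min = 2.36 - 0.61 = 1.750
L(2,2) = 49, L_eff = 1 - 49/255 = 0.807843 (inverted)
t(2,2) = 2.36 - 1.750·0.807843 = 0.946
Σt over all 8·4 pixels = 254287/5100 ≈ 49.8601961
V = pitch²·Σt = 0.56²·254287/5100 = 15.636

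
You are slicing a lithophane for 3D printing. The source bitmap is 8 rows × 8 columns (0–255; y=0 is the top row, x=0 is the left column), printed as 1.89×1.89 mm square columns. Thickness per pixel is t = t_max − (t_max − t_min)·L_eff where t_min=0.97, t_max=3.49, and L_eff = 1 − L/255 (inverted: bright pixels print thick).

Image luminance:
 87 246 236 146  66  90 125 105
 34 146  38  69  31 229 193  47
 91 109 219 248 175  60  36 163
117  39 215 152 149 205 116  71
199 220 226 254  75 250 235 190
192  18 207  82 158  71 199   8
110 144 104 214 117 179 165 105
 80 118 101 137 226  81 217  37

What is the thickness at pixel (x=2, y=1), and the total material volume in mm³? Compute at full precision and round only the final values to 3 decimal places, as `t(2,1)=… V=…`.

span = t_max - t_min = 3.49 - 0.97 = 2.520
L(2,1) = 38, L_eff = 1 - 38/255 = 0.850980 (inverted)
t(2,1) = 3.49 - 2.520·0.850980 = 1.346
Σt over all 8·8 pixels = 148.768
V = pitch²·Σt = 1.89²·148.768 = 531.414

t(2,1)=1.346 V=531.414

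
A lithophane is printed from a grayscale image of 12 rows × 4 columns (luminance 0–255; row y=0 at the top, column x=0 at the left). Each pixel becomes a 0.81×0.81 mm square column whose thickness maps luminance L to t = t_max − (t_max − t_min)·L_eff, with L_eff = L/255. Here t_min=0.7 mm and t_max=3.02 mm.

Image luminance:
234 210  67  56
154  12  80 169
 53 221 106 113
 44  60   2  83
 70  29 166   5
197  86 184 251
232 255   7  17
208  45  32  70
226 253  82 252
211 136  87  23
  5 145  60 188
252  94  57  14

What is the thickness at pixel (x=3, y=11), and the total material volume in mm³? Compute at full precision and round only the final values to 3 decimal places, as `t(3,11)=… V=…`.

t(3,11)=2.893 V=61.663

span = t_max - t_min = 3.02 - 0.7 = 2.320
L(3,11) = 14, L_eff = 14/255 = 0.054902
t(3,11) = 3.02 - 2.320·0.054902 = 2.893
Σt over all 12·4 pixels = 599146/6375 ≈ 93.9836863
V = pitch²·Σt = 0.81²·599146/6375 = 61.663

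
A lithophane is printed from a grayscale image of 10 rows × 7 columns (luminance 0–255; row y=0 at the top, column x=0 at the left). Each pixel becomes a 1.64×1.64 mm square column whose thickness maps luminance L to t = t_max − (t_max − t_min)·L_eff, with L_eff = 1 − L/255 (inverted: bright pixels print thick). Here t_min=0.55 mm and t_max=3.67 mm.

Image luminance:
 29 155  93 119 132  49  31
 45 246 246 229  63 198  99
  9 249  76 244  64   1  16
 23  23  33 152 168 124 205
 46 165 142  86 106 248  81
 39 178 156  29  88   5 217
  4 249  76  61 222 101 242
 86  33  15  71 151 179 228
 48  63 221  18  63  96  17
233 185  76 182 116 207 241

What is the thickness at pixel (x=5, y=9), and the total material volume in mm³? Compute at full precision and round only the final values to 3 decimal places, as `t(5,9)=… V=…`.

t(5,9)=3.083 V=373.099

span = t_max - t_min = 3.67 - 0.55 = 3.120
L(5,9) = 207, L_eff = 1 - 207/255 = 0.188235 (inverted)
t(5,9) = 3.67 - 3.120·0.188235 = 3.083
Σt over all 10·7 pixels = 589557/4250 ≈ 138.7192941
V = pitch²·Σt = 1.64²·589557/4250 = 373.099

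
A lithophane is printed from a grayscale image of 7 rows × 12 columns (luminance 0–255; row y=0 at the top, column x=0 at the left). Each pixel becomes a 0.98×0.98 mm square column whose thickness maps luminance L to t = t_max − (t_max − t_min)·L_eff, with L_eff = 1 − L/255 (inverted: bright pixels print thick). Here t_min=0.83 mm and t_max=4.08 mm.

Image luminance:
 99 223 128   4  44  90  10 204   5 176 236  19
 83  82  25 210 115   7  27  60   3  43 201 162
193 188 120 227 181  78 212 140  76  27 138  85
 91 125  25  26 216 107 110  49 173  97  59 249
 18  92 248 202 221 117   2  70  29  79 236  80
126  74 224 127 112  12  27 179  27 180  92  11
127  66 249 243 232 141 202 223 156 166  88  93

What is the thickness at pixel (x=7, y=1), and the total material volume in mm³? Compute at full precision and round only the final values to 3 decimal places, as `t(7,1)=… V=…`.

span = t_max - t_min = 4.08 - 0.83 = 3.250
L(7,1) = 60, L_eff = 1 - 60/255 = 0.764706 (inverted)
t(7,1) = 4.08 - 3.250·0.764706 = 1.595
Σt over all 7·12 pixels = 331269/1700 ≈ 194.8641176
V = pitch²·Σt = 0.98²·331269/1700 = 187.147

t(7,1)=1.595 V=187.147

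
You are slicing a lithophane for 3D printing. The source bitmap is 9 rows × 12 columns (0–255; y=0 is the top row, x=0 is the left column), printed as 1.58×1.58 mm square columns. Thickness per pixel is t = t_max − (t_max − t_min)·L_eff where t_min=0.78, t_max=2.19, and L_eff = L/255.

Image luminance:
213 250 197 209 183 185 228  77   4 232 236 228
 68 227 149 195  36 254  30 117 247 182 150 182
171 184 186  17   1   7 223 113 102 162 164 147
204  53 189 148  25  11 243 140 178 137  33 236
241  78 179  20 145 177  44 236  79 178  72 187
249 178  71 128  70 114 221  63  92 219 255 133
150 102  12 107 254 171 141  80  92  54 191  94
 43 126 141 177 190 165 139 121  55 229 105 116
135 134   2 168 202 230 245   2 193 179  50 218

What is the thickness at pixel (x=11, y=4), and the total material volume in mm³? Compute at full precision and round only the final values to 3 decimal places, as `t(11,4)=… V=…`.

span = t_max - t_min = 2.19 - 0.78 = 1.410
L(11,4) = 187, L_eff = 187/255 = 0.733333
t(11,4) = 2.19 - 1.410·0.733333 = 1.156
Σt over all 9·12 pixels = 257371/1700 ≈ 151.3947059
V = pitch²·Σt = 1.58²·257371/1700 = 377.942

t(11,4)=1.156 V=377.942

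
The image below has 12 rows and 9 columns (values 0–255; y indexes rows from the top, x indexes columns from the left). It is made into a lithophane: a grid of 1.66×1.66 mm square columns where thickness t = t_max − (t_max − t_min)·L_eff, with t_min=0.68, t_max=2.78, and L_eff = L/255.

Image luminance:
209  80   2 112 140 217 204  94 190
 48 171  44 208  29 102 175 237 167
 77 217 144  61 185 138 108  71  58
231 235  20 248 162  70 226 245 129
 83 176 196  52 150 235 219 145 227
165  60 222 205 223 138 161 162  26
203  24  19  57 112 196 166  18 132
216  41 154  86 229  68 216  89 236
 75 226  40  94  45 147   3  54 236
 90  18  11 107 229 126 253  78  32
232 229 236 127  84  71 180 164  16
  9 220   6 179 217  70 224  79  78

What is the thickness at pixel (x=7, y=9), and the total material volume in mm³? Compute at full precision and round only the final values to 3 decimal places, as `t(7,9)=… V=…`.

span = t_max - t_min = 2.78 - 0.68 = 2.100
L(7,9) = 78, L_eff = 78/255 = 0.305882
t(7,9) = 2.78 - 2.100·0.305882 = 2.138
Σt over all 12·9 pixels = 77041/425 ≈ 181.2729412
V = pitch²·Σt = 1.66²·77041/425 = 499.516

t(7,9)=2.138 V=499.516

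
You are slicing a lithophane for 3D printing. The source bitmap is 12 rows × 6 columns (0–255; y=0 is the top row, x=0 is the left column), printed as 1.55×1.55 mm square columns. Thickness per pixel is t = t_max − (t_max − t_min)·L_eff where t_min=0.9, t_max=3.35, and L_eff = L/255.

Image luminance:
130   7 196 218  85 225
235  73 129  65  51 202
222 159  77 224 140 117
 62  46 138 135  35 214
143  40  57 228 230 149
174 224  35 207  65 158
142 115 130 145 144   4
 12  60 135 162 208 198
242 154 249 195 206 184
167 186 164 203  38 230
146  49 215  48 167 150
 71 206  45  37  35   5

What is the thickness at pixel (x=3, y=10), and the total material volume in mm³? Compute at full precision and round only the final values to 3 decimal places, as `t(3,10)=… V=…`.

span = t_max - t_min = 3.35 - 0.9 = 2.450
L(3,10) = 48, L_eff = 48/255 = 0.188235
t(3,10) = 3.35 - 2.450·0.188235 = 2.889
Σt over all 12·6 pixels = 376381/2550 ≈ 147.6003922
V = pitch²·Σt = 1.55²·376381/2550 = 354.610

t(3,10)=2.889 V=354.610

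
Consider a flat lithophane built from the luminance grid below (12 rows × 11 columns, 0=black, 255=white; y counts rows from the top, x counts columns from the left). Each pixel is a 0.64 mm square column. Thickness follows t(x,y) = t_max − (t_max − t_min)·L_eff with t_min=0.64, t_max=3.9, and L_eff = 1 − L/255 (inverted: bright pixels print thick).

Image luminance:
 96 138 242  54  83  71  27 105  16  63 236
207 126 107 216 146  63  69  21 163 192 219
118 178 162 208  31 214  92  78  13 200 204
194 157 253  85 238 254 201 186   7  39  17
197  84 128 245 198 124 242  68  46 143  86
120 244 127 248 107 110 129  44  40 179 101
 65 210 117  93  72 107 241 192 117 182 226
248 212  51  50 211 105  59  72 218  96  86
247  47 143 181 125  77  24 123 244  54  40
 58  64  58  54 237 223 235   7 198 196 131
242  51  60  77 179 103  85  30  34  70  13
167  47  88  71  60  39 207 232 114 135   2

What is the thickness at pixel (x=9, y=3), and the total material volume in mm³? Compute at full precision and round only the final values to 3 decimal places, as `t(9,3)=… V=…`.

span = t_max - t_min = 3.9 - 0.64 = 3.260
L(9,3) = 39, L_eff = 1 - 39/255 = 0.847059 (inverted)
t(9,3) = 3.9 - 3.260·0.847059 = 1.139
Σt over all 12·11 pixels = 1266461/4250 ≈ 297.9908235
V = pitch²·Σt = 0.64²·1266461/4250 = 122.057

t(9,3)=1.139 V=122.057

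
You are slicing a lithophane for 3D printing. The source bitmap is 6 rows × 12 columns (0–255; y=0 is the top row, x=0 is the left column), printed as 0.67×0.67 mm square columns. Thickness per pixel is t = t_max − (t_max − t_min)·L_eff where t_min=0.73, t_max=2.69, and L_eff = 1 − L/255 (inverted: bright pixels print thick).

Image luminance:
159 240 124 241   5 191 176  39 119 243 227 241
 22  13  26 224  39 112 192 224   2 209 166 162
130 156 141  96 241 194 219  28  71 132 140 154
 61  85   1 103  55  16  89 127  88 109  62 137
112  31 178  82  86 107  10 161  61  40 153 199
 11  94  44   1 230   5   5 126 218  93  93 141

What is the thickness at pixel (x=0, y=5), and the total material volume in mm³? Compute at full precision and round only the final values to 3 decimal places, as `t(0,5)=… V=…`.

t(0,5)=0.815 V=52.274

span = t_max - t_min = 2.69 - 0.73 = 1.960
L(0,5) = 11, L_eff = 1 - 11/255 = 0.956863 (inverted)
t(0,5) = 2.69 - 1.960·0.956863 = 0.815
Σt over all 6·12 pixels = 742358/6375 ≈ 116.4483137
V = pitch²·Σt = 0.67²·742358/6375 = 52.274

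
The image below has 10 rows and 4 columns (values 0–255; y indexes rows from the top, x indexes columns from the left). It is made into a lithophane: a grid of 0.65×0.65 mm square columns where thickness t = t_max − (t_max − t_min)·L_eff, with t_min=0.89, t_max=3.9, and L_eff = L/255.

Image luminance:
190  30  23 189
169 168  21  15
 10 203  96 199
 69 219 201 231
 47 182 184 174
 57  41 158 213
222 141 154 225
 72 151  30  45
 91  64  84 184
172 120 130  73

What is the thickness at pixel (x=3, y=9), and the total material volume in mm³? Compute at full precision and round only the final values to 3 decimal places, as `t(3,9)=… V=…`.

span = t_max - t_min = 3.9 - 0.89 = 3.010
L(3,9) = 73, L_eff = 73/255 = 0.286275
t(3,9) = 3.9 - 3.010·0.286275 = 3.038
Σt over all 10·4 pixels = 2458853/25500 ≈ 96.4256078
V = pitch²·Σt = 0.65²·2458853/25500 = 40.740

t(3,9)=3.038 V=40.740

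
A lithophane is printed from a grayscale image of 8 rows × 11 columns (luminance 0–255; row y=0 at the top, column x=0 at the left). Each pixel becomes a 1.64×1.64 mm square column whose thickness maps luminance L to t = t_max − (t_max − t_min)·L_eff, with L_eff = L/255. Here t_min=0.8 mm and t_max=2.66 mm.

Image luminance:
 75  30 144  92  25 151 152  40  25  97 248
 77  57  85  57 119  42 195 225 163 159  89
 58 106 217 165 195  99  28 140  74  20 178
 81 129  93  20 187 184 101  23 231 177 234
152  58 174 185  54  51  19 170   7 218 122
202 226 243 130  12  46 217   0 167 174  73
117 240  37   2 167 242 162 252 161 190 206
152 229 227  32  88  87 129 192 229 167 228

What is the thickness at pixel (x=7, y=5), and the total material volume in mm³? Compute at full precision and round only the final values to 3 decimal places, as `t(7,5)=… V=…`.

t(7,5)=2.660 V=407.444

span = t_max - t_min = 2.66 - 0.8 = 1.860
L(7,5) = 0, L_eff = 0/255 = 0.000000
t(7,5) = 2.66 - 1.860·0.000000 = 2.660
Σt over all 8·11 pixels = 643827/4250 ≈ 151.4887059
V = pitch²·Σt = 1.64²·643827/4250 = 407.444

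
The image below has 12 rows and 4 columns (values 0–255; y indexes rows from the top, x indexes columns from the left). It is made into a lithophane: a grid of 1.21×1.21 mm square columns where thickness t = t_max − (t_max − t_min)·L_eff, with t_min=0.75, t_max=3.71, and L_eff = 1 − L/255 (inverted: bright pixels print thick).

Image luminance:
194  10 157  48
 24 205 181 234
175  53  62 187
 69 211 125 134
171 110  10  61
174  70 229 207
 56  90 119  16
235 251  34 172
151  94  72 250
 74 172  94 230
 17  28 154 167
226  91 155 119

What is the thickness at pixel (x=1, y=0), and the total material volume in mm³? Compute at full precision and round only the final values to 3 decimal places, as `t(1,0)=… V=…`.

span = t_max - t_min = 3.71 - 0.75 = 2.960
L(1,0) = 10, L_eff = 1 - 10/255 = 0.960784 (inverted)
t(1,0) = 3.71 - 2.960·0.960784 = 0.866
Σt over all 12·4 pixels = 228644/2125 ≈ 107.5971765
V = pitch²·Σt = 1.21²·228644/2125 = 157.533

t(1,0)=0.866 V=157.533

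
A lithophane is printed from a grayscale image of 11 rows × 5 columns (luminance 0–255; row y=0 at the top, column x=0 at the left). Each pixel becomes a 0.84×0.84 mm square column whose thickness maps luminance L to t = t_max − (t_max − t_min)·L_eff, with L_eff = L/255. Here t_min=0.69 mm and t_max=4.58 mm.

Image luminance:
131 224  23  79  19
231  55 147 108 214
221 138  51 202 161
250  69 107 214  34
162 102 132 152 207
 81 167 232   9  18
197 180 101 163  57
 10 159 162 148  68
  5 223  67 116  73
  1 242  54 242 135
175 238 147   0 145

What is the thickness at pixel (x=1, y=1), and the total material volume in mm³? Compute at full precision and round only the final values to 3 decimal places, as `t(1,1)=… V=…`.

span = t_max - t_min = 4.58 - 0.69 = 3.890
L(1,1) = 55, L_eff = 55/255 = 0.215686
t(1,1) = 4.58 - 3.890·0.215686 = 3.741
Σt over all 11·5 pixels = 1840889/12750 ≈ 144.3834510
V = pitch²·Σt = 0.84²·1840889/12750 = 101.877

t(1,1)=3.741 V=101.877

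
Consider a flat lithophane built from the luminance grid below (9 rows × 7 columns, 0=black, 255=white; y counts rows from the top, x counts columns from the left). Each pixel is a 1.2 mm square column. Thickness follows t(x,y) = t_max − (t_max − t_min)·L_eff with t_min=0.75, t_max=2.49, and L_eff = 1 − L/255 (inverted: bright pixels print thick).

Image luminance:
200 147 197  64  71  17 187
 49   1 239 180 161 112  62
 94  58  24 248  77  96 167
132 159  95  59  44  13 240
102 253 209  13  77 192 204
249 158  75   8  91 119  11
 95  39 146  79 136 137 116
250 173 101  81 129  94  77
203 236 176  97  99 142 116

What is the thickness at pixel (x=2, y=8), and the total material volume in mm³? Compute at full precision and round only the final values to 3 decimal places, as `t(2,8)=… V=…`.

t(2,8)=1.951 V=143.463

span = t_max - t_min = 2.49 - 0.75 = 1.740
L(2,8) = 176, L_eff = 1 - 176/255 = 0.309804 (inverted)
t(2,8) = 2.49 - 1.740·0.309804 = 1.951
Σt over all 9·7 pixels = 846833/8500 ≈ 99.6274118
V = pitch²·Σt = 1.2²·846833/8500 = 143.463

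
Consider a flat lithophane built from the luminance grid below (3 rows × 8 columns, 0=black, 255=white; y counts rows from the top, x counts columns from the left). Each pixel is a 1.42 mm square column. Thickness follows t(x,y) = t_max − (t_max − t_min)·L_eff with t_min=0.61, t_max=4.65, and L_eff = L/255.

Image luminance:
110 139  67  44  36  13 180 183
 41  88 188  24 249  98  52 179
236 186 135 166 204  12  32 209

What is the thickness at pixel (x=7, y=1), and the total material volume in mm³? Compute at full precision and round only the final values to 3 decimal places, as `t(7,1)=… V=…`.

t(7,1)=1.814 V=133.313

span = t_max - t_min = 4.65 - 0.61 = 4.040
L(7,1) = 179, L_eff = 179/255 = 0.701961
t(7,1) = 4.65 - 4.040·0.701961 = 1.814
Σt over all 3·8 pixels = 140493/2125 ≈ 66.1143529
V = pitch²·Σt = 1.42²·140493/2125 = 133.313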